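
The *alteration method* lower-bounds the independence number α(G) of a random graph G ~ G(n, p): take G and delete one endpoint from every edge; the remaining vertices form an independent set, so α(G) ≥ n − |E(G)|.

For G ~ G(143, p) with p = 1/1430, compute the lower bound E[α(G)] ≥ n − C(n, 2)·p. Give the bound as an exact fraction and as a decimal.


E[|E(G)|] = C(143, 2)·p = 10153 · (1/1430) = 71/10.
E[α(G)] ≥ n − E[|E(G)|] = 143 − 71/10 = 1359/10.
Numerically: ≈ 135.900000.
(This is only a lower bound; the true E[α(G)] may be larger.)

E[α(G)] ≥ 1359/10 ≈ 135.900000.


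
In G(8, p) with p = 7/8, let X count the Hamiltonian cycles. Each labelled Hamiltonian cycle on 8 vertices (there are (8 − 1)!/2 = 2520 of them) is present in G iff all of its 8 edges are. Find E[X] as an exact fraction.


K_8 has (8 − 1)!/2 = 2520 labelled Hamiltonian cycles.
For each such Hamiltonian cycle H, let X_H = 1 if all 8 edges of H are present in G. Then P[X_H = 1] = p^{8} = (7/8)^{8} = 5764801/16777216.
By linearity of expectation: E[X] = Σ_H E[X_H] = 2520 · p^{8} = 2520 · 5764801/16777216 = 1815912315/2097152.
Numerically: E[X] ≈ 865.9.

E[X] = 2520 · (7/8)^{8} = 1815912315/2097152 ≈ 865.9.


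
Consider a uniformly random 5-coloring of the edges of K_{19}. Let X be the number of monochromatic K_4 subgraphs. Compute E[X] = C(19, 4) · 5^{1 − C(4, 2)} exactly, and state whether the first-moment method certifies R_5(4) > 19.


E[X] = C(19, 4) · 5^{1 − 6} = 3876 · 5^{−5} = 3876/3125.
As a reduced fraction: E[X] = 3876/3125 ≈ 1.24032.
Is E[X] < 1? NO.
Since E[X] ≥ 1, the first-moment bound is inconclusive at n = 19; it does NOT by itself certify R_5(4) > 19.

E[X] = 3876/3125 ≈ 1.24032; E[X] ≥ 1; first-moment method inconclusive here.


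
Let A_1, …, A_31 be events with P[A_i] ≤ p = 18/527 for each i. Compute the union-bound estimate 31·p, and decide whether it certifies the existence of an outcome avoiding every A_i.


Union bound: P[∪_{i=1}^{31} A_i] ≤ Σ_i P[A_i] ≤ 31·p = 31·(18/527) = 18/17.
Numerically: 18/17 ≈ 1.0588235.
Is 18/17 < 1? NO.
Since the bound 18/17 is ≥ 1, the union bound is uninformative here; it does NOT by itself certify existence.

31·p = 18/17 ≈ 1.0588235; existence NOT certified by the union bound.


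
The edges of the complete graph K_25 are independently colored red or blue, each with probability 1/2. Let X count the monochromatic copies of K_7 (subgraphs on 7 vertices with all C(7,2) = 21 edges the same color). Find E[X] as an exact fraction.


Let X = Σ_S X_S over the C(25, 7) = 480700 subsets S of size 7, where X_S = 1 if the K_7 on S is monochromatic.
For a fixed S, the K_7 on S has C(7, 2) = 21 edges. P[all 21 edges red] = (1/2)^21, and likewise for blue, so P[monochromatic] = 2·(1/2)^21 = 2^{1 − 21} = 1/1048576.
Summing: E[X] = C(25, 7) · 2^{1 − 21} = 480700 · 1/1048576 = 120175/262144.
Numerically: E[X] ≈ 0.45843.

E[X] = C(25,7)·2^(1−C(7,2)) = 120175/262144 ≈ 0.45843.


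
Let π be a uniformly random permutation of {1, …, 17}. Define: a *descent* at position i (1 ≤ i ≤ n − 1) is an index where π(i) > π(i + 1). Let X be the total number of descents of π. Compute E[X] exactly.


Write X = Σ X_I over i = 1, …, 16, with X_I the indicator of one descent.
There are 16 indicators.
For each fixed i, the pair (π(i), π(i+1)) is a uniformly random ordered pair of distinct values from {1, …, 17}; by symmetry P[π(i) > π(i+1)] = 1/2.
By linearity: E[X] = 16 · (1/2) = (17 − 1) · (1/2) = 8 ≈ 8.00000.

E[X] = 8 = 8.00000.


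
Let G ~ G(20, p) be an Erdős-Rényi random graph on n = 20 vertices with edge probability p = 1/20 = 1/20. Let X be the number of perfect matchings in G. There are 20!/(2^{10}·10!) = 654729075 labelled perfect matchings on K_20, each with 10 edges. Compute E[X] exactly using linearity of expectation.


K_20 has 20!/(2^{10}·10!) = 654729075 labelled perfect matchings.
For each such perfect matching H, let X_H = 1 if all 10 edges of H are present in G. Then P[X_H = 1] = p^{10} = (1/20)^{10} = 1/10240000000000.
By linearity: E[X] = Σ_H E[X_H] = 654729075 · p^{10} = 654729075 · 1/10240000000000 = 26189163/409600000000.
Numerically: E[X] ≈ 6.3938e-05.

E[X] = 654729075 · (1/20)^{10} = 26189163/409600000000 ≈ 6.3938e-05.


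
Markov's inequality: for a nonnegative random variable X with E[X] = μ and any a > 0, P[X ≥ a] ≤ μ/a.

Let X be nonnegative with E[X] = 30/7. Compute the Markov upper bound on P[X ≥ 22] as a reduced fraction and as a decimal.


μ = E[X] = 30/7, a = 22.
Markov: P[X ≥ 22] ≤ μ/a = (30/7)/22 = 15/77.
Numerically: ≈ 0.195.
(Since a = 22 > μ = 4.286, the bound 15/77 is < 1 and informative.)

P[X ≥ 22] ≤ 15/77 ≈ 0.195.


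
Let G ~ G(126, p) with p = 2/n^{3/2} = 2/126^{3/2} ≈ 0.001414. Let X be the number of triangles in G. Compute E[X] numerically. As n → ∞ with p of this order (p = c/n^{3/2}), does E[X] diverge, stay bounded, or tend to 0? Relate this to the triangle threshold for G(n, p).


Number of potential triangles: C(126, 3) = 325500.
Each occurs with probability p³ ≈ (0.001414)³ ≈ 2.827630e-09.
By linearity: E[X] = C(126, 3)·p³ ≈ 325500 · 2.827630e-09 ≈ 0.0009.
Since α = 3/2 > 1, p = c/n^{3/2} = o(1/n) is below the triangle threshold p ~ 1/n. Asymptotically E[X] ~ (c³/6)·n^{3(1−α)} = (2³/6)·n^{-1.5} → 0, so by Markov's inequality G has no triangles w.h.p.

E[X] ≈ 0.0009; in regime p = Θ(1/n^{3/2}) E[X] tends to 0 (below the triangle threshold p ~ 1/n).


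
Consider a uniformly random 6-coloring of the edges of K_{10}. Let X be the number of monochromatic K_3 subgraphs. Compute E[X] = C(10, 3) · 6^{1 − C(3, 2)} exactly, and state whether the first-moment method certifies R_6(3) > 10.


E[X] = C(10, 3) · 6^{1 − 3} = 120 · 6^{−2} = 120/36.
As a reduced fraction: E[X] = 10/3 ≈ 3.333.
Is E[X] < 1? NO.
Since E[X] ≥ 1, the first-moment bound is inconclusive at n = 10; it does NOT by itself certify R_6(3) > 10.

E[X] = 10/3 ≈ 3.333; E[X] ≥ 1; first-moment method inconclusive here.


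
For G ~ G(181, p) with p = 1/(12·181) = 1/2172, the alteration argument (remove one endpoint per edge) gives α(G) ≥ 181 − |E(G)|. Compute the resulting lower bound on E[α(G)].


E[|E(G)|] = C(181, 2)·p = 16290 · (1/2172) = 15/2.
E[α(G)] ≥ n − E[|E(G)|] = 181 − 15/2 = 347/2.
Numerically: ≈ 173.500000.
(This is only a lower bound; the true E[α(G)] may be larger.)

E[α(G)] ≥ 347/2 ≈ 173.500000.


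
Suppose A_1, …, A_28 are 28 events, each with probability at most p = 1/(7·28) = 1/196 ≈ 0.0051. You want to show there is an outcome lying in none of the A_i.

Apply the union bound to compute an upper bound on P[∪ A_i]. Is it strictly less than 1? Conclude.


Union bound: P[∪_{i=1}^{28} A_i] ≤ Σ_i P[A_i] ≤ 28·p = 28·(1/196) = 1/7.
Numerically: 1/7 ≈ 0.1429.
Is 1/7 < 1? YES.
Since P[∪ A_i] ≤ 1/7 < 1, the complement has P[∩ A_i^c] ≥ 1 − 1/7 = 6/7 > 0, so some outcome avoids every A_i.

28·p = 1/7 ≈ 0.1429; existence CERTIFIED by the union bound.


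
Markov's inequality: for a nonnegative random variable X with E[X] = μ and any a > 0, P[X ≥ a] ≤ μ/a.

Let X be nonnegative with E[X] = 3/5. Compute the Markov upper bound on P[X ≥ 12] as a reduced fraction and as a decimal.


μ = E[X] = 3/5, a = 12.
Markov: P[X ≥ 12] ≤ μ/a = (3/5)/12 = 1/20.
Numerically: ≈ 0.050.
(Since a = 12 > μ = 0.600, the bound 1/20 is < 1 and informative.)

P[X ≥ 12] ≤ 1/20 ≈ 0.050.


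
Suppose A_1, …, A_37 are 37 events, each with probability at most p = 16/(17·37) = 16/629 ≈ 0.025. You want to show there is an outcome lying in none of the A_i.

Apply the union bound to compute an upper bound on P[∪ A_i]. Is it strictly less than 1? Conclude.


Union bound: P[∪_{i=1}^{37} A_i] ≤ Σ_i P[A_i] ≤ 37·p = 37·(16/629) = 16/17.
Numerically: 16/17 ≈ 0.941.
Is 16/17 < 1? YES.
Since P[∪ A_i] ≤ 16/17 < 1, the complement has P[∩ A_i^c] ≥ 1 − 16/17 = 1/17 > 0, so some outcome avoids every A_i.

37·p = 16/17 ≈ 0.941; existence CERTIFIED by the union bound.


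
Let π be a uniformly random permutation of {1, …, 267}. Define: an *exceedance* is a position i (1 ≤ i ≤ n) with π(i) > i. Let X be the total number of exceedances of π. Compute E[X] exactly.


Write X = Σ_{i=1}^{267} X_i, where X_i = 1_{π(i) > i}.
For each fixed i, π(i) is uniform over {1, …, 267} (marginal of a uniform permutation), so P[π(i) > i] = (n − i)/n. Summing: Σ_{i=1}^{267} (n − i)/n = (0 + 1 + … + 266)/267 = 267(267 − 1)/(2·267) = (267 − 1)/2.
Hence E[X] = Σ_{i=1}^{267} (267 − i)/267 = 133 ≈ 133.00000.

E[X] = 133 = 133.00000.


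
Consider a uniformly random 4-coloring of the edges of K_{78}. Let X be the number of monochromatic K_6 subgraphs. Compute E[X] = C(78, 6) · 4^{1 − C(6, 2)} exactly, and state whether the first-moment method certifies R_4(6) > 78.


E[X] = C(78, 6) · 4^{1 − 15} = 256851595 · 4^{−14} = 256851595/268435456.
As a reduced fraction: E[X] = 256851595/268435456 ≈ 0.957.
Is E[X] < 1? YES.
Since E[X] < 1, there exists a 4-coloring of K_{78} with no monochromatic K_6; hence R_4(6) > 78.

E[X] = 256851595/268435456 ≈ 0.957; E[X] < 1, so R_4(6) > 78.


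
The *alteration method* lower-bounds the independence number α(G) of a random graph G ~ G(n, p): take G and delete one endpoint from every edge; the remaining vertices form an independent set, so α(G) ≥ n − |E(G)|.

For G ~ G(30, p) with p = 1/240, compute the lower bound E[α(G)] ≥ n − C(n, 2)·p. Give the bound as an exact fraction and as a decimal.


E[|E(G)|] = C(30, 2)·p = 435 · (1/240) = 29/16.
E[α(G)] ≥ n − E[|E(G)|] = 30 − 29/16 = 451/16.
Numerically: ≈ 28.187500.
(This is only a lower bound; the true E[α(G)] may be larger.)

E[α(G)] ≥ 451/16 ≈ 28.187500.


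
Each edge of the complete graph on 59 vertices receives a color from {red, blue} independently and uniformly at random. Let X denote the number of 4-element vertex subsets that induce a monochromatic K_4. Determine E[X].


Let X = Σ_S X_S over the C(59, 4) = 455126 subsets S of size 4, where X_S = 1 if the K_4 on S is monochromatic.
For a fixed S, the K_4 on S has C(4, 2) = 6 edges. P[all 6 edges red] = (1/2)^6, and likewise for blue, so P[monochromatic] = 2·(1/2)^6 = 2^{1 − 6} = 1/32.
By linearity of expectation: E[X] = C(59, 4) · 2^{1 − 6} = 455126 · 1/32 = 227563/16.
Numerically: E[X] ≈ 14222.68750.

E[X] = C(59,4)·2^(1−C(4,2)) = 227563/16 ≈ 14222.68750.


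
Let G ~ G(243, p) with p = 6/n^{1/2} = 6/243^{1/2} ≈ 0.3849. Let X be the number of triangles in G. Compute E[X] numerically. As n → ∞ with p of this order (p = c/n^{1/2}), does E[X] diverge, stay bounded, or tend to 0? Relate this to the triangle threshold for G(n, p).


Number of potential triangles: C(243, 3) = 2362041.
Each occurs with probability p³ ≈ (0.3849)³ ≈ 5.7022249e-02.
By linearity: E[X] = C(243, 3)·p³ ≈ 2362041 · 5.7022249e-02 ≈ 134688.88960.
Since α = 1/2 < 1, p = c/n^{1/2} ≫ 1/n is above the triangle threshold p ~ 1/n. Asymptotically E[X] ~ (c³/6)·n^{3(1−α)} = (6³/6)·n^{1.5} → ∞; triangles are abundant w.h.p.

E[X] ≈ 134688.88960; in regime p = Θ(1/n^{1/2}) E[X] diverges (above the triangle threshold p ~ 1/n).


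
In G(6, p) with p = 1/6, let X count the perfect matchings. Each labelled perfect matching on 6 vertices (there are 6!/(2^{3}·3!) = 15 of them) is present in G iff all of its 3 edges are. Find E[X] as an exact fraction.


K_6 has 6!/(2^{3}·3!) = 15 labelled perfect matchings.
For each such perfect matching H, let X_H = 1 if all 3 edges of H are present in G. Then P[X_H = 1] = p^{3} = (1/6)^{3} = 1/216.
Summing the indicators: E[X] = Σ_H E[X_H] = 15 · p^{3} = 15 · 1/216 = 5/72.
Numerically: E[X] ≈ 0.06944.

E[X] = 15 · (1/6)^{3} = 5/72 ≈ 0.06944.


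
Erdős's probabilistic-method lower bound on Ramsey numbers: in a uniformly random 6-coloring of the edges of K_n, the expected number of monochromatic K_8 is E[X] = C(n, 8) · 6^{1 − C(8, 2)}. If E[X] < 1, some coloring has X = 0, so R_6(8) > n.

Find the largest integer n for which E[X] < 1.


We need C(n, 8) · 6^{1 − 28} < 1, i.e. C(n, 8) < 6^{28 − 1} = 1023490369077469249536.
Check values of n near the boundary:
  n = 1594: C(1594, 8) = 1015652773590544255167; 1015652773590544255167 < 1023490369077469249536? YES
  n = 1595: C(1595, 8) = 1020772636343363633895; 1020772636343363633895 < 1023490369077469249536? YES
  n = 1596: C(1596, 8) = 1025915067760710553965; 1025915067760710553965 < 1023490369077469249536? NO
  n = 1597: C(1597, 8) = 1031080153060953275445; 1031080153060953275445 < 1023490369077469249536? NO
The largest n with C(n, 8) < 1023490369077469249536 is n = 1595 (where E[X] = 113419181815929292655/113721152119718805504 ≈ 0.9973). Hence R_6(8) > 1595, i.e. R_6(8) ≥ 1596.

Largest n = 1595; hence R_6(8) > 1595.


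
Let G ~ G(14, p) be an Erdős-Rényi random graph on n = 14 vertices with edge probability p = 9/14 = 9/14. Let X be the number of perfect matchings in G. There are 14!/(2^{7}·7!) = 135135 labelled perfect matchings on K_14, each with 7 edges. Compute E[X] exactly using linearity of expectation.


K_14 has 14!/(2^{7}·7!) = 135135 labelled perfect matchings.
For each such perfect matching H, let X_H = 1 if all 7 edges of H are present in G. Then P[X_H = 1] = p^{7} = (9/14)^{7} = 4782969/105413504.
By linearity: E[X] = Σ_H E[X_H] = 135135 · p^{7} = 135135 · 4782969/105413504 = 92335216545/15059072.
Numerically: E[X] ≈ 6131.5.

E[X] = 135135 · (9/14)^{7} = 92335216545/15059072 ≈ 6131.5.


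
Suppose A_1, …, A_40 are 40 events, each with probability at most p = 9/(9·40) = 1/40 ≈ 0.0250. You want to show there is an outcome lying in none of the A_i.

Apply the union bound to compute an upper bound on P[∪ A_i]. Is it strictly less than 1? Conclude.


Union bound: P[∪_{i=1}^{40} A_i] ≤ Σ_i P[A_i] ≤ 40·p = 40·(1/40) = 1.
Numerically: 1 ≈ 1.0000.
Is 1 < 1? NO.
Since the bound 1 is ≥ 1, the union bound is uninformative here; it does NOT by itself certify existence.

40·p = 1 ≈ 1.0000; existence NOT certified by the union bound.


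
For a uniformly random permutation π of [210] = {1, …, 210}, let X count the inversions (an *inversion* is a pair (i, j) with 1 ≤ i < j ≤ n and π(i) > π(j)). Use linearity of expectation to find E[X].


Write X = Σ X_I over the C(210, 2) = 21945 pairs i < j, with X_I the indicator of one inversion.
There are 21945 indicators.
For each fixed pair i < j, the values π(i) and π(j) are two distinct elements of {1, …, 210} in uniformly random order; by symmetry P[π(i) > π(j)] = 1/2.
By linearity: E[X] = 21945 · (1/2) = C(210, 2) · (1/2) = 21945/2 = 21945/2 ≈ 10972.5000.

E[X] = 21945/2 = 10972.5000.


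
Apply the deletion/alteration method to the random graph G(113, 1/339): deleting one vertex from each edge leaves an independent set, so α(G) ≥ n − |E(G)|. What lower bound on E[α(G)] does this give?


E[|E(G)|] = C(113, 2)·p = 6328 · (1/339) = 56/3.
E[α(G)] ≥ n − E[|E(G)|] = 113 − 56/3 = 283/3.
Numerically: ≈ 94.333333.
(This is only a lower bound; the true E[α(G)] may be larger.)

E[α(G)] ≥ 283/3 ≈ 94.333333.


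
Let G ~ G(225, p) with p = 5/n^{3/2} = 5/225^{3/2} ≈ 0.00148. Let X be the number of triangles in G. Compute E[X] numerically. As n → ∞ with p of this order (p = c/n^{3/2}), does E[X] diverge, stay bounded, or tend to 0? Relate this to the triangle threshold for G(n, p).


Number of potential triangles: C(225, 3) = 1873200.
Each occurs with probability p³ ≈ (0.00148)³ ≈ 3.25154e-09.
By linearity: E[X] = C(225, 3)·p³ ≈ 1873200 · 3.25154e-09 ≈ 0.006.
Since α = 3/2 > 1, p = c/n^{3/2} = o(1/n) is below the triangle threshold p ~ 1/n. Asymptotically E[X] ~ (c³/6)·n^{3(1−α)} = (5³/6)·n^{-1.5} → 0, so by Markov's inequality G has no triangles w.h.p.

E[X] ≈ 0.006; in regime p = Θ(1/n^{3/2}) E[X] tends to 0 (below the triangle threshold p ~ 1/n).


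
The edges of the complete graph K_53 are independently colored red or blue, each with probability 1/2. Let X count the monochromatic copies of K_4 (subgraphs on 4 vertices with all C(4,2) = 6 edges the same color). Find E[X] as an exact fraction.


Let X = Σ_S X_S over the C(53, 4) = 292825 subsets S of size 4, where X_S = 1 if the K_4 on S is monochromatic.
For a fixed S, the K_4 on S has C(4, 2) = 6 edges. P[all 6 edges red] = (1/2)^6, and likewise for blue, so P[monochromatic] = 2·(1/2)^6 = 2^{1 − 6} = 1/32.
By linearity of expectation: E[X] = C(53, 4) · 2^{1 − 6} = 292825 · 1/32 = 292825/32.
Numerically: E[X] ≈ 9150.7812.

E[X] = C(53,4)·2^(1−C(4,2)) = 292825/32 ≈ 9150.7812.


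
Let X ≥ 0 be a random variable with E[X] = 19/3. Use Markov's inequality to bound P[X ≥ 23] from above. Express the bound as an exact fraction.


μ = E[X] = 19/3, a = 23.
Markov: P[X ≥ 23] ≤ μ/a = (19/3)/23 = 19/69.
Numerically: ≈ 0.275362.
(Since a = 23 > μ = 6.333333, the bound 19/69 is < 1 and informative.)

P[X ≥ 23] ≤ 19/69 ≈ 0.275362.


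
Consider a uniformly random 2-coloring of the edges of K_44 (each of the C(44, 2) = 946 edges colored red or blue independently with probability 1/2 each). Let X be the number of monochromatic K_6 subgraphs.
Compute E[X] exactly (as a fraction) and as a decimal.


Let X = Σ_S X_S over the C(44, 6) = 7059052 subsets S of size 6, where X_S = 1 if the K_6 on S is monochromatic.
For a fixed S, the K_6 on S has C(6, 2) = 15 edges. P[all 15 edges red] = (1/2)^15, and likewise for blue, so P[monochromatic] = 2·(1/2)^15 = 2^{1 − 15} = 1/16384.
By linearity of expectation: E[X] = C(44, 6) · 2^{1 − 15} = 7059052 · 1/16384 = 1764763/4096.
Numerically: E[X] ≈ 430.850342.

E[X] = C(44,6)·2^(1−C(6,2)) = 1764763/4096 ≈ 430.850342.


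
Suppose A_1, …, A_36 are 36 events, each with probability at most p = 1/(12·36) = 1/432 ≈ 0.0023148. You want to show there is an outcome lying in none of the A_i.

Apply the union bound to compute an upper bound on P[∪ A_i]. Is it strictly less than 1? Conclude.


Union bound: P[∪_{i=1}^{36} A_i] ≤ Σ_i P[A_i] ≤ 36·p = 36·(1/432) = 1/12.
Numerically: 1/12 ≈ 0.0833333.
Is 1/12 < 1? YES.
Since P[∪ A_i] ≤ 1/12 < 1, the complement has P[∩ A_i^c] ≥ 1 − 1/12 = 11/12 > 0, so some outcome avoids every A_i.

36·p = 1/12 ≈ 0.0833333; existence CERTIFIED by the union bound.


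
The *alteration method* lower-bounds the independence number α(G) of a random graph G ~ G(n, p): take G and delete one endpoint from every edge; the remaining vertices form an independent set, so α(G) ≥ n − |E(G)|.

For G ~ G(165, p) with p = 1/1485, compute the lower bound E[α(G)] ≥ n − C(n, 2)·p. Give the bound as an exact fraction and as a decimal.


E[|E(G)|] = C(165, 2)·p = 13530 · (1/1485) = 82/9.
E[α(G)] ≥ n − E[|E(G)|] = 165 − 82/9 = 1403/9.
Numerically: ≈ 155.88889.
(This is only a lower bound; the true E[α(G)] may be larger.)

E[α(G)] ≥ 1403/9 ≈ 155.88889.


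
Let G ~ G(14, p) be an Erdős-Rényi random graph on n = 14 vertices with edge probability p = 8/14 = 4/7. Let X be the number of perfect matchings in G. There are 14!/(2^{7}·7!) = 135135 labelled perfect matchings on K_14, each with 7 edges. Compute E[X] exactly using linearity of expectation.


K_14 has 14!/(2^{7}·7!) = 135135 labelled perfect matchings.
For each such perfect matching H, let X_H = 1 if all 7 edges of H are present in G. Then P[X_H = 1] = p^{7} = (4/7)^{7} = 16384/823543.
By linearity: E[X] = Σ_H E[X_H] = 135135 · p^{7} = 135135 · 16384/823543 = 316293120/117649.
Numerically: E[X] ≈ 2688.

E[X] = 135135 · (4/7)^{7} = 316293120/117649 ≈ 2688.


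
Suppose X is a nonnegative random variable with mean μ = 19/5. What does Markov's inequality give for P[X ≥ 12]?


μ = E[X] = 19/5, a = 12.
Markov: P[X ≥ 12] ≤ μ/a = (19/5)/12 = 19/60.
Numerically: ≈ 0.317.
(Since a = 12 > μ = 3.800, the bound 19/60 is < 1 and informative.)

P[X ≥ 12] ≤ 19/60 ≈ 0.317.


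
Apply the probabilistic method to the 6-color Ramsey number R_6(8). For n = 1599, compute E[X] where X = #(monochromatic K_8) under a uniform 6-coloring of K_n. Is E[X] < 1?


E[X] = C(1599, 8) · 6^{1 − 28} = 1041478627524184359081 · 6^{−27} = 1041478627524184359081/1023490369077469249536.
As a reduced fraction: E[X] = 38573282500895717003/37907050706572935168 ≈ 1.0175754.
Is E[X] < 1? NO.
Since E[X] ≥ 1, the first-moment bound is inconclusive at n = 1599; it does NOT by itself certify R_6(8) > 1599.

E[X] = 38573282500895717003/37907050706572935168 ≈ 1.0175754; E[X] ≥ 1; first-moment method inconclusive here.


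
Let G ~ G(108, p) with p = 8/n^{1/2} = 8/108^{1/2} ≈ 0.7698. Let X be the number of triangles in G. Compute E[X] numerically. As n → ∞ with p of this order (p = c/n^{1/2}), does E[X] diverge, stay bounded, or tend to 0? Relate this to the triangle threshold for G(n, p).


Number of potential triangles: C(108, 3) = 204156.
Each occurs with probability p³ ≈ (0.7698)³ ≈ 4.5617799e-01.
By linearity: E[X] = C(108, 3)·p³ ≈ 204156 · 4.5617799e-01 ≈ 93131.47382.
Since α = 1/2 < 1, p = c/n^{1/2} ≫ 1/n is above the triangle threshold p ~ 1/n. Asymptotically E[X] ~ (c³/6)·n^{3(1−α)} = (8³/6)·n^{1.5} → ∞; triangles are abundant w.h.p.

E[X] ≈ 93131.47382; in regime p = Θ(1/n^{1/2}) E[X] diverges (above the triangle threshold p ~ 1/n).


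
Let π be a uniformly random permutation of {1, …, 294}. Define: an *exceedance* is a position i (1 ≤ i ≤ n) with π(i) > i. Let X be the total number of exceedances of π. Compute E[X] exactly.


Write X = Σ_{i=1}^{294} X_i, where X_i = 1_{π(i) > i}.
For each fixed i, π(i) is uniform over {1, …, 294} (marginal of a uniform permutation), so P[π(i) > i] = (n − i)/n. Summing: Σ_{i=1}^{294} (n − i)/n = (0 + 1 + … + 293)/294 = 294(294 − 1)/(2·294) = (294 − 1)/2.
Hence E[X] = Σ_{i=1}^{294} (294 − i)/294 = 293/2 ≈ 146.500.

E[X] = 293/2 = 146.500.


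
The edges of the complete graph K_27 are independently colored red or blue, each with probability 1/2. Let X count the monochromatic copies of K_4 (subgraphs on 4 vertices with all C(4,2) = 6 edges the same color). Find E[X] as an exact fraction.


Let X = Σ_S X_S over the C(27, 4) = 17550 subsets S of size 4, where X_S = 1 if the K_4 on S is monochromatic.
For a fixed S, the K_4 on S has C(4, 2) = 6 edges. P[all 6 edges red] = (1/2)^6, and likewise for blue, so P[monochromatic] = 2·(1/2)^6 = 2^{1 − 6} = 1/32.
Summing: E[X] = C(27, 4) · 2^{1 − 6} = 17550 · 1/32 = 8775/16.
Numerically: E[X] ≈ 548.438.

E[X] = C(27,4)·2^(1−C(4,2)) = 8775/16 ≈ 548.438.


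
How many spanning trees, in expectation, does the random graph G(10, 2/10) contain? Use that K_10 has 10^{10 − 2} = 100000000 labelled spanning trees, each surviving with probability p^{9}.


K_10 has 10^{10 − 2} = 100000000 labelled spanning trees.
For each such spanning tree H, let X_H = 1 if all 9 edges of H are present in G. Then P[X_H = 1] = p^{9} = (1/5)^{9} = 1/1953125.
By linearity of expectation: E[X] = Σ_H E[X_H] = 100000000 · p^{9} = 100000000 · 1/1953125 = 256/5.
Numerically: E[X] ≈ 51.2.

E[X] = 100000000 · (1/5)^{9} = 256/5 ≈ 51.2.


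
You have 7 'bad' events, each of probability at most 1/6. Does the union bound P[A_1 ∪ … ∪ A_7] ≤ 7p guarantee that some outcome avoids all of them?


Union bound: P[∪_{i=1}^{7} A_i] ≤ Σ_i P[A_i] ≤ 7·p = 7·(1/6) = 7/6.
Numerically: 7/6 ≈ 1.1667.
Is 7/6 < 1? NO.
Since the bound 7/6 is ≥ 1, the union bound is uninformative here; it does NOT by itself certify existence.

7·p = 7/6 ≈ 1.1667; existence NOT certified by the union bound.


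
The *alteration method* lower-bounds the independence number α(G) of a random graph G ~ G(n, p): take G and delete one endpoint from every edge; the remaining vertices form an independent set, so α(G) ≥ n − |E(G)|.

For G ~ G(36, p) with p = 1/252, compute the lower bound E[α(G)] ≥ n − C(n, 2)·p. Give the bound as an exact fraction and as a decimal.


E[|E(G)|] = C(36, 2)·p = 630 · (1/252) = 5/2.
E[α(G)] ≥ n − E[|E(G)|] = 36 − 5/2 = 67/2.
Numerically: ≈ 33.500.
(This is only a lower bound; the true E[α(G)] may be larger.)

E[α(G)] ≥ 67/2 ≈ 33.500.


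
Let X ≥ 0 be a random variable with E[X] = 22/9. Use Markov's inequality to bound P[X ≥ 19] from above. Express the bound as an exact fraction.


μ = E[X] = 22/9, a = 19.
Markov: P[X ≥ 19] ≤ μ/a = (22/9)/19 = 22/171.
Numerically: ≈ 0.12865.
(Since a = 19 > μ = 2.44444, the bound 22/171 is < 1 and informative.)

P[X ≥ 19] ≤ 22/171 ≈ 0.12865.


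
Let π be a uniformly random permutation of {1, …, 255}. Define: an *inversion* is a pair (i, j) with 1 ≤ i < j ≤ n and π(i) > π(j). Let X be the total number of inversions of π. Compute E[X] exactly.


Write X = Σ X_I over the C(255, 2) = 32385 pairs i < j, with X_I the indicator of one inversion.
There are 32385 indicators.
For each fixed pair i < j, the values π(i) and π(j) are two distinct elements of {1, …, 255} in uniformly random order; by symmetry P[π(i) > π(j)] = 1/2.
By linearity: E[X] = 32385 · (1/2) = C(255, 2) · (1/2) = 32385/2 = 32385/2 ≈ 16192.5000.

E[X] = 32385/2 = 16192.5000.


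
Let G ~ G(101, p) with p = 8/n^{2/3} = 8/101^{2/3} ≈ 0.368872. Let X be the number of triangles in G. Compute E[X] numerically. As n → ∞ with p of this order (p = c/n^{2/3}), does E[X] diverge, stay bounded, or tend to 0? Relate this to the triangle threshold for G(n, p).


Number of potential triangles: C(101, 3) = 166650.
Each occurs with probability p³ ≈ (0.368872)³ ≈ 5.01911577e-02.
By linearity: E[X] = C(101, 3)·p³ ≈ 166650 · 5.01911577e-02 ≈ 8364.356436.
Since α = 2/3 < 1, p = c/n^{2/3} ≫ 1/n is above the triangle threshold p ~ 1/n. Asymptotically E[X] ~ (c³/6)·n^{3(1−α)} = (8³/6)·n^{1} → ∞; triangles are abundant w.h.p.

E[X] ≈ 8364.356436; in regime p = Θ(1/n^{2/3}) E[X] diverges (above the triangle threshold p ~ 1/n).


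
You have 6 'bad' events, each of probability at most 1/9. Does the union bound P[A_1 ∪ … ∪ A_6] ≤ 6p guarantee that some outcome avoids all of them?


Union bound: P[∪_{i=1}^{6} A_i] ≤ Σ_i P[A_i] ≤ 6·p = 6·(1/9) = 2/3.
Numerically: 2/3 ≈ 0.66667.
Is 2/3 < 1? YES.
Since P[∪ A_i] ≤ 2/3 < 1, the complement has P[∩ A_i^c] ≥ 1 − 2/3 = 1/3 > 0, so some outcome avoids every A_i.

6·p = 2/3 ≈ 0.66667; existence CERTIFIED by the union bound.


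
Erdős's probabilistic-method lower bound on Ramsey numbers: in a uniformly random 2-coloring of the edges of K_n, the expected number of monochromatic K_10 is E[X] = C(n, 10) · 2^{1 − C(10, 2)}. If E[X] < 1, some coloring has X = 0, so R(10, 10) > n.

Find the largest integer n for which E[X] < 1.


We need C(n, 10) · 2^{1 − 45} < 1, i.e. C(n, 10) < 2^{45 − 1} = 17592186044416.
Check values of n near the boundary:
  n = 99: C(99, 10) = 15579278510796; 15579278510796 < 17592186044416? YES
  n = 100: C(100, 10) = 17310309456440; 17310309456440 < 17592186044416? YES
  n = 101: C(101, 10) = 19212541264840; 19212541264840 < 17592186044416? NO
  n = 102: C(102, 10) = 21300860967540; 21300860967540 < 17592186044416? NO
  n = 103: C(103, 10) = 23591276125340; 23591276125340 < 17592186044416? NO
The largest n with C(n, 10) < 17592186044416 is n = 100 (where E[X] = 2163788682055/2199023255552 ≈ 0.98398). Hence R(10, 10) > 100, i.e. R(10, 10) ≥ 101.

Largest n = 100; hence R(10, 10) > 100.


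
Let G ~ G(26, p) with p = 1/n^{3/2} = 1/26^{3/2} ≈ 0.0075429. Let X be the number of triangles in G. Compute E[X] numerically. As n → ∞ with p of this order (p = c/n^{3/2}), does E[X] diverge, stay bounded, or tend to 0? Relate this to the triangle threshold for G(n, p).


Number of potential triangles: C(26, 3) = 2600.
Each occurs with probability p³ ≈ (0.0075429)³ ≈ 4.2916069e-07.
By linearity: E[X] = C(26, 3)·p³ ≈ 2600 · 4.2916069e-07 ≈ 0.00112.
Since α = 3/2 > 1, p = c/n^{3/2} = o(1/n) is below the triangle threshold p ~ 1/n. Asymptotically E[X] ~ (c³/6)·n^{3(1−α)} = (1³/6)·n^{-1.5} → 0, so by Markov's inequality G has no triangles w.h.p.

E[X] ≈ 0.00112; in regime p = Θ(1/n^{3/2}) E[X] tends to 0 (below the triangle threshold p ~ 1/n).


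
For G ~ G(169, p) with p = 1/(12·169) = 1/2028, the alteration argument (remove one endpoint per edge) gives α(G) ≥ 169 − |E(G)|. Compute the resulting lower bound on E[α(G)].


E[|E(G)|] = C(169, 2)·p = 14196 · (1/2028) = 7.
E[α(G)] ≥ n − E[|E(G)|] = 169 − 7 = 162.
Numerically: ≈ 162.00000.
(This is only a lower bound; the true E[α(G)] may be larger.)

E[α(G)] ≥ 162 ≈ 162.00000.


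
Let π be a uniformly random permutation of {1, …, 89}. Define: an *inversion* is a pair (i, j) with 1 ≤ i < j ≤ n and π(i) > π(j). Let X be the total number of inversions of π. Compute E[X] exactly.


Write X = Σ X_I over the C(89, 2) = 3916 pairs i < j, with X_I the indicator of one inversion.
There are 3916 indicators.
For each fixed pair i < j, the values π(i) and π(j) are two distinct elements of {1, …, 89} in uniformly random order; by symmetry P[π(i) > π(j)] = 1/2.
By linearity: E[X] = 3916 · (1/2) = C(89, 2) · (1/2) = 3916/2 = 1958 ≈ 1958.000.

E[X] = 1958 = 1958.000.


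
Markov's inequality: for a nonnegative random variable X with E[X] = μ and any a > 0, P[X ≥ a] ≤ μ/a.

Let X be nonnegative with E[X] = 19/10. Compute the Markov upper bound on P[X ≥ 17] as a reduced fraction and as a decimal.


μ = E[X] = 19/10, a = 17.
Markov: P[X ≥ 17] ≤ μ/a = (19/10)/17 = 19/170.
Numerically: ≈ 0.11176.
(Since a = 17 > μ = 1.90000, the bound 19/170 is < 1 and informative.)

P[X ≥ 17] ≤ 19/170 ≈ 0.11176.


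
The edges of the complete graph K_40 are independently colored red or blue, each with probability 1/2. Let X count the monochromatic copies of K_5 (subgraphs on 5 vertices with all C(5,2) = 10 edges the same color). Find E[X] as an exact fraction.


Let X = Σ_S X_S over the C(40, 5) = 658008 subsets S of size 5, where X_S = 1 if the K_5 on S is monochromatic.
For a fixed S, the K_5 on S has C(5, 2) = 10 edges. P[all 10 edges red] = (1/2)^10, and likewise for blue, so P[monochromatic] = 2·(1/2)^10 = 2^{1 − 10} = 1/512.
By linearity of expectation: E[X] = C(40, 5) · 2^{1 − 10} = 658008 · 1/512 = 82251/64.
Numerically: E[X] ≈ 1285.17188.

E[X] = C(40,5)·2^(1−C(5,2)) = 82251/64 ≈ 1285.17188.


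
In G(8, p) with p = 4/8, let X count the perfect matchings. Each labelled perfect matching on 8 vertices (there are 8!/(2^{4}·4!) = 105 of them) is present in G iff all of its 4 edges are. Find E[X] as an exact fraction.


K_8 has 8!/(2^{4}·4!) = 105 labelled perfect matchings.
For each such perfect matching H, let X_H = 1 if all 4 edges of H are present in G. Then P[X_H = 1] = p^{4} = (1/2)^{4} = 1/16.
By linearity: E[X] = Σ_H E[X_H] = 105 · p^{4} = 105 · 1/16 = 105/16.
Numerically: E[X] ≈ 6.562.

E[X] = 105 · (1/2)^{4} = 105/16 ≈ 6.562.


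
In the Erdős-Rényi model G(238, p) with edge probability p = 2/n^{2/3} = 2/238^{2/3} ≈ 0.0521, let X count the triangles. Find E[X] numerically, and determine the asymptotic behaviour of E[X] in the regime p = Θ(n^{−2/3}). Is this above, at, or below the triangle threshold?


Number of potential triangles: C(238, 3) = 2218636.
Each occurs with probability p³ ≈ (0.0521)³ ≈ 1.41233e-04.
By linearity: E[X] = C(238, 3)·p³ ≈ 2218636 · 1.41233e-04 ≈ 313.345.
Since α = 2/3 < 1, p = c/n^{2/3} ≫ 1/n is above the triangle threshold p ~ 1/n. Asymptotically E[X] ~ (c³/6)·n^{3(1−α)} = (2³/6)·n^{1} → ∞; triangles are abundant w.h.p.

E[X] ≈ 313.345; in regime p = Θ(1/n^{2/3}) E[X] diverges (above the triangle threshold p ~ 1/n).


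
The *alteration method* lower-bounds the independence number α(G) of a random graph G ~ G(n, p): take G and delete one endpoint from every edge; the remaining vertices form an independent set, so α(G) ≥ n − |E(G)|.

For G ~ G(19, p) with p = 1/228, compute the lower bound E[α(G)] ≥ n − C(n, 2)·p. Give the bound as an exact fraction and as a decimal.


E[|E(G)|] = C(19, 2)·p = 171 · (1/228) = 3/4.
E[α(G)] ≥ n − E[|E(G)|] = 19 − 3/4 = 73/4.
Numerically: ≈ 18.25000.
(This is only a lower bound; the true E[α(G)] may be larger.)

E[α(G)] ≥ 73/4 ≈ 18.25000.


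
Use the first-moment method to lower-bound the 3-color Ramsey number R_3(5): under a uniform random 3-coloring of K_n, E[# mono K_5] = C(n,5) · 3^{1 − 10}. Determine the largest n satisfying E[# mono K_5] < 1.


We need C(n, 5) · 3^{1 − 10} < 1, i.e. C(n, 5) < 3^{10 − 1} = 19683.
Check values of n near the boundary:
  n = 17: C(17, 5) = 6188; 6188 < 19683? YES
  n = 18: C(18, 5) = 8568; 8568 < 19683? YES
  n = 19: C(19, 5) = 11628; 11628 < 19683? YES
  n = 20: C(20, 5) = 15504; 15504 < 19683? YES
  n = 21: C(21, 5) = 20349; 20349 < 19683? NO
The largest n with C(n, 5) < 19683 is n = 20 (where E[X] = 5168/6561 ≈ 0.787685). Hence R_3(5) > 20, i.e. R_3(5) ≥ 21.

Largest n = 20; hence R_3(5) > 20.


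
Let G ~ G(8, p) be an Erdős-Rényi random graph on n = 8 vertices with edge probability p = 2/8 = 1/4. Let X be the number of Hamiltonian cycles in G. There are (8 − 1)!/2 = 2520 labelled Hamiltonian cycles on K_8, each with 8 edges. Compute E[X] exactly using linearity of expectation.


K_8 has (8 − 1)!/2 = 2520 labelled Hamiltonian cycles.
For each such Hamiltonian cycle H, let X_H = 1 if all 8 edges of H are present in G. Then P[X_H = 1] = p^{8} = (1/4)^{8} = 1/65536.
By linearity of expectation: E[X] = Σ_H E[X_H] = 2520 · p^{8} = 2520 · 1/65536 = 315/8192.
Numerically: E[X] ≈ 0.0385.

E[X] = 2520 · (1/4)^{8} = 315/8192 ≈ 0.0385.


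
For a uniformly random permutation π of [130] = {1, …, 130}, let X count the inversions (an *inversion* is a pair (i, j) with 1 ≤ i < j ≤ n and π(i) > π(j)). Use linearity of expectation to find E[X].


Write X = Σ X_I over the C(130, 2) = 8385 pairs i < j, with X_I the indicator of one inversion.
There are 8385 indicators.
For each fixed pair i < j, the values π(i) and π(j) are two distinct elements of {1, …, 130} in uniformly random order; by symmetry P[π(i) > π(j)] = 1/2.
By linearity: E[X] = 8385 · (1/2) = C(130, 2) · (1/2) = 8385/2 = 8385/2 ≈ 4192.5000.

E[X] = 8385/2 = 4192.5000.


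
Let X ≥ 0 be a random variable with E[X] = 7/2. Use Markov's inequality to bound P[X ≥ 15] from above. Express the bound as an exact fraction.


μ = E[X] = 7/2, a = 15.
Markov: P[X ≥ 15] ≤ μ/a = (7/2)/15 = 7/30.
Numerically: ≈ 0.23333.
(Since a = 15 > μ = 3.50000, the bound 7/30 is < 1 and informative.)

P[X ≥ 15] ≤ 7/30 ≈ 0.23333.


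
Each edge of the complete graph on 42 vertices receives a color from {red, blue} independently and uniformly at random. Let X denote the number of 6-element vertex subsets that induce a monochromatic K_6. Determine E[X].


Let X = Σ_S X_S over the C(42, 6) = 5245786 subsets S of size 6, where X_S = 1 if the K_6 on S is monochromatic.
For a fixed S, the K_6 on S has C(6, 2) = 15 edges. P[all 15 edges red] = (1/2)^15, and likewise for blue, so P[monochromatic] = 2·(1/2)^15 = 2^{1 − 15} = 1/16384.
By linearity of expectation: E[X] = C(42, 6) · 2^{1 − 15} = 5245786 · 1/16384 = 2622893/8192.
Numerically: E[X] ≈ 320.177.

E[X] = C(42,6)·2^(1−C(6,2)) = 2622893/8192 ≈ 320.177.


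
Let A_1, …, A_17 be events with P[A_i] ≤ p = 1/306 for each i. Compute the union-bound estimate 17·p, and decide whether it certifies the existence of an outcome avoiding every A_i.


Union bound: P[∪_{i=1}^{17} A_i] ≤ Σ_i P[A_i] ≤ 17·p = 17·(1/306) = 1/18.
Numerically: 1/18 ≈ 0.056.
Is 1/18 < 1? YES.
Since P[∪ A_i] ≤ 1/18 < 1, the complement has P[∩ A_i^c] ≥ 1 − 1/18 = 17/18 > 0, so some outcome avoids every A_i.

17·p = 1/18 ≈ 0.056; existence CERTIFIED by the union bound.


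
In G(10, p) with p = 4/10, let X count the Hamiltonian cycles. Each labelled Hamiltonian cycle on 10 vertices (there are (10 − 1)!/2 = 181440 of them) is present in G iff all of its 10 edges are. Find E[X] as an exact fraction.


K_10 has (10 − 1)!/2 = 181440 labelled Hamiltonian cycles.
For each such Hamiltonian cycle H, let X_H = 1 if all 10 edges of H are present in G. Then P[X_H = 1] = p^{10} = (2/5)^{10} = 1024/9765625.
Summing the indicators: E[X] = Σ_H E[X_H] = 181440 · p^{10} = 181440 · 1024/9765625 = 37158912/1953125.
Numerically: E[X] ≈ 19.0254.

E[X] = 181440 · (2/5)^{10} = 37158912/1953125 ≈ 19.0254.


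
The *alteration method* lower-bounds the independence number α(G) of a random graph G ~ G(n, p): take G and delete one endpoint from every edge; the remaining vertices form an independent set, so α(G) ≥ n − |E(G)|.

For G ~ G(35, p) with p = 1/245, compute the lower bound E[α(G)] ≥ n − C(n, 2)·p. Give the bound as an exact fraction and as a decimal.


E[|E(G)|] = C(35, 2)·p = 595 · (1/245) = 17/7.
E[α(G)] ≥ n − E[|E(G)|] = 35 − 17/7 = 228/7.
Numerically: ≈ 32.571.
(This is only a lower bound; the true E[α(G)] may be larger.)

E[α(G)] ≥ 228/7 ≈ 32.571.


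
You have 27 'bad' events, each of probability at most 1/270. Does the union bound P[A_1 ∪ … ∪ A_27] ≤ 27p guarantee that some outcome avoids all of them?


Union bound: P[∪_{i=1}^{27} A_i] ≤ Σ_i P[A_i] ≤ 27·p = 27·(1/270) = 1/10.
Numerically: 1/10 ≈ 0.1000000.
Is 1/10 < 1? YES.
Since P[∪ A_i] ≤ 1/10 < 1, the complement has P[∩ A_i^c] ≥ 1 − 1/10 = 9/10 > 0, so some outcome avoids every A_i.

27·p = 1/10 ≈ 0.1000000; existence CERTIFIED by the union bound.


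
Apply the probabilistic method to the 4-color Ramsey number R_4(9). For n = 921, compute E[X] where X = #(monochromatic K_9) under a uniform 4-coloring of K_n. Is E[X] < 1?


E[X] = C(921, 9) · 4^{1 − 36} = 1263413444025789313455 · 4^{−35} = 1263413444025789313455/1180591620717411303424.
As a reduced fraction: E[X] = 1263413444025789313455/1180591620717411303424 ≈ 1.070153.
Is E[X] < 1? NO.
Since E[X] ≥ 1, the first-moment bound is inconclusive at n = 921; it does NOT by itself certify R_4(9) > 921.

E[X] = 1263413444025789313455/1180591620717411303424 ≈ 1.070153; E[X] ≥ 1; first-moment method inconclusive here.


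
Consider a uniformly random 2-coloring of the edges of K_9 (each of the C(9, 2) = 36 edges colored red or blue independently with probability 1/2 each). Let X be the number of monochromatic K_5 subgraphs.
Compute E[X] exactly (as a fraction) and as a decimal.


Let X = Σ_S X_S over the C(9, 5) = 126 subsets S of size 5, where X_S = 1 if the K_5 on S is monochromatic.
For a fixed S, the K_5 on S has C(5, 2) = 10 edges. P[all 10 edges red] = (1/2)^10, and likewise for blue, so P[monochromatic] = 2·(1/2)^10 = 2^{1 − 10} = 1/512.
By linearity: E[X] = C(9, 5) · 2^{1 − 10} = 126 · 1/512 = 63/256.
Numerically: E[X] ≈ 0.2461.

E[X] = C(9,5)·2^(1−C(5,2)) = 63/256 ≈ 0.2461.


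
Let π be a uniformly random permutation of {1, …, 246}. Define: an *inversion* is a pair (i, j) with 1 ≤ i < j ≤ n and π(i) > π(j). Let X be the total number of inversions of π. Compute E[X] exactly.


Write X = Σ X_I over the C(246, 2) = 30135 pairs i < j, with X_I the indicator of one inversion.
There are 30135 indicators.
For each fixed pair i < j, the values π(i) and π(j) are two distinct elements of {1, …, 246} in uniformly random order; by symmetry P[π(i) > π(j)] = 1/2.
By linearity: E[X] = 30135 · (1/2) = C(246, 2) · (1/2) = 30135/2 = 30135/2 ≈ 15067.500.

E[X] = 30135/2 = 15067.500.


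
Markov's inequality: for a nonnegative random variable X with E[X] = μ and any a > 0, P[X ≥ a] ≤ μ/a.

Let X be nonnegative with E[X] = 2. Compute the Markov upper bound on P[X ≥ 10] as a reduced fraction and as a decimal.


μ = E[X] = 2, a = 10.
Markov: P[X ≥ 10] ≤ μ/a = (2)/10 = 1/5.
Numerically: ≈ 0.200000.
(Since a = 10 > μ = 2.000000, the bound 1/5 is < 1 and informative.)

P[X ≥ 10] ≤ 1/5 ≈ 0.200000.
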